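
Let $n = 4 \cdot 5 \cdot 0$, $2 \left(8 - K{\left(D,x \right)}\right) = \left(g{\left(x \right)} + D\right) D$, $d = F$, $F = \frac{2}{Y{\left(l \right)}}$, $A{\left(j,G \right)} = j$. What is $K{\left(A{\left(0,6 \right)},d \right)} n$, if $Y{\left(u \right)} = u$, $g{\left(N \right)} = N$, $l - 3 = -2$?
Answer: $0$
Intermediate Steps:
$l = 1$ ($l = 3 - 2 = 1$)
$F = 2$ ($F = \frac{2}{1} = 2 \cdot 1 = 2$)
$d = 2$
$K{\left(D,x \right)} = 8 - \frac{D \left(D + x\right)}{2}$ ($K{\left(D,x \right)} = 8 - \frac{\left(x + D\right) D}{2} = 8 - \frac{\left(D + x\right) D}{2} = 8 - \frac{D \left(D + x\right)}{2}$)
$n = 0$ ($n = 20 \cdot 0 = 0$)
$K{\left(A{\left(0,6 \right)},d \right)} n = \left(8 - \frac{0^{2}}{2} - 0 \cdot 2\right) 0 = \left(8 - 0 + 0\right) 0 = \left(8 + 0 + 0\right) 0 = 8 \cdot 0 = 0$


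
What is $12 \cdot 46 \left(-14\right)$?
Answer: $-7728$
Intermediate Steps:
$12 \cdot 46 \left(-14\right) = 552 \left(-14\right) = -7728$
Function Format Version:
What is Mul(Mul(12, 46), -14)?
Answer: -7728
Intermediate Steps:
Mul(Mul(12, 46), -14) = Mul(552, -14) = -7728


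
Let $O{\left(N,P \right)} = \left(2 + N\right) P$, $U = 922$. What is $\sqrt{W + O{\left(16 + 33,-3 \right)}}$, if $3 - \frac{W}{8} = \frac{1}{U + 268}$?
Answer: $\frac{i \sqrt{45671605}}{595} \approx 11.358 i$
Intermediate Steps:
$O{\left(N,P \right)} = P \left(2 + N\right)$
$W = \frac{14276}{595}$ ($W = 24 - \frac{8}{922 + 268} = 24 - \frac{8}{1190} = 24 - \frac{4}{595} = \frac{14276}{595} \approx 23.993$)
$\sqrt{W + O{\left(16 + 33,-3 \right)}} = \sqrt{\frac{14276}{595} - 3 \left(2 + \left(16 + 33\right)\right)} = \sqrt{\frac{14276}{595} - 3 \left(2 + 49\right)} = \sqrt{\frac{14276}{595} - 153} = \sqrt{- \frac{76759}{595}} = \frac{i \sqrt{45671605}}{595}$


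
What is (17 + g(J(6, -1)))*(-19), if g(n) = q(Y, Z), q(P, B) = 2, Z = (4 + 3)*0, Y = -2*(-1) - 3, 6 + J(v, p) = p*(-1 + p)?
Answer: -361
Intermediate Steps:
J(v, p) = -6 + p*(-1 + p)
Y = -1 (Y = 2 - 3 = -1)
Z = 0 (Z = 7*0 = 0)
g(n) = 2
(17 + g(J(6, -1)))*(-19) = (17 + 2)*(-19) = 19*(-19) = -361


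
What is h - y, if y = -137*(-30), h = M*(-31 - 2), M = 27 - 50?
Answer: -3351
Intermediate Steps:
M = -23
h = 759 (h = -23*(-31 - 2) = -23*(-33) = 759)
y = 4110
h - y = 759 - 1*4110 = 759 - 4110 = -3351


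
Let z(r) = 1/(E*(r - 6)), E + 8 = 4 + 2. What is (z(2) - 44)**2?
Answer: 123201/64 ≈ 1925.0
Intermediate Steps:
E = -2 (E = -8 + (4 + 2) = -8 + 6 = -2)
z(r) = 1/(12 - 2*r) (z(r) = 1/(-2*(r - 6)) = 1/(-2*(-6 + r)) = 1/(12 - 2*r))
(z(2) - 44)**2 = (-1/(-12 + 2*2) - 44)**2 = (-1/(-12 + 4) - 44)**2 = (-1/(-8) - 44)**2 = (-1*(-1/8) - 44)**2 = (1/8 - 44)**2 = (-351/8)**2 = 123201/64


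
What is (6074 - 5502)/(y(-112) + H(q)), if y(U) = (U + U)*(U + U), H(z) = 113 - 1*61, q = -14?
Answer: 143/12557 ≈ 0.011388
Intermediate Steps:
H(z) = 52 (H(z) = 113 - 61 = 52)
y(U) = 4*U² (y(U) = (2*U)*(2*U) = 4*U²)
(6074 - 5502)/(y(-112) + H(q)) = (6074 - 5502)/(4*(-112)² + 52) = 572/(4*12544 + 52) = 572/(50176 + 52) = 572/50228 = 572*(1/50228) = 143/12557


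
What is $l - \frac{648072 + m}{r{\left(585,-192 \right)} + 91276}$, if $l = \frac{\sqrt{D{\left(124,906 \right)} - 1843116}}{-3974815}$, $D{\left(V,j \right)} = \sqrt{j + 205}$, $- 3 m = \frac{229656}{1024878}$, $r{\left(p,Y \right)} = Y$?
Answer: $- \frac{83024332333}{11668748469} - \frac{i \sqrt{1843116 - \sqrt{1111}}}{3974815} \approx -7.1151 - 0.00034155 i$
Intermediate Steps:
$m = - \frac{38276}{512439}$ ($m = - \frac{229656 \cdot \frac{1}{1024878}}{3} = \left(- \frac{1}{3}\right) \frac{38276}{170813} = - \frac{38276}{512439} \approx -0.074694$)
$D{\left(V,j \right)} = \sqrt{205 + j}$
$l = - \frac{\sqrt{-1843116 + \sqrt{1111}}}{3974815}$ ($l = \frac{\sqrt{\sqrt{205 + 906} - 1843116}}{-3974815} = \sqrt{\sqrt{1111} - 1843116} \left(- \frac{1}{3974815}\right) = \sqrt{-1843116 + \sqrt{1111}} \left(- \frac{1}{3974815}\right) = - \frac{\sqrt{-1843116 + \sqrt{1111}}}{3974815} \approx - 0.00034155 i$)
$l - \frac{648072 + m}{r{\left(585,-192 \right)} + 91276} = - \frac{i \sqrt{1843116 - \sqrt{1111}}}{3974815} - \frac{648072 - \frac{38276}{512439}}{-192 + 91276} = - \frac{i \sqrt{1843116 - \sqrt{1111}}}{3974815} - \frac{332097329332}{512439 \cdot 91084} = - \frac{i \sqrt{1843116 - \sqrt{1111}}}{3974815} - \frac{332097329332}{512439} \cdot \frac{1}{91084} = - \frac{i \sqrt{1843116 - \sqrt{1111}}}{3974815} - \frac{83024332333}{11668748469} = - \frac{83024332333}{11668748469} - \frac{i \sqrt{1843116 - \sqrt{1111}}}{3974815}$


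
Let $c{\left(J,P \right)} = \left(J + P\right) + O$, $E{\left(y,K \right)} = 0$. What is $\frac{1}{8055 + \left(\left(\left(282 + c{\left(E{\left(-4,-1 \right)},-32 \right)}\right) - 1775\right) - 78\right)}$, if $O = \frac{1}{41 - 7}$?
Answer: $\frac{34}{219369} \approx 0.00015499$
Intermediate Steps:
$O = \frac{1}{34} \approx 0.029412$
$c{\left(J,P \right)} = \frac{1}{34} + J + P$ ($c{\left(J,P \right)} = \left(J + P\right) + \frac{1}{34} = \frac{1}{34} + J + P$)
$\frac{1}{8055 + \left(\left(\left(282 + c{\left(E{\left(-4,-1 \right)},-32 \right)}\right) - 1775\right) - 78\right)} = \frac{1}{8055 + \left(\left(\left(282 + \left(\frac{1}{34} + 0 - 32\right)\right) - 1775\right) - 78\right)} = \frac{1}{8055 + \left(\left(\left(282 - \frac{1087}{34}\right) - 1775\right) - 78\right)} = \frac{1}{8055 + \left(\left(\frac{8501}{34} - 1775\right) - 78\right)} = \frac{1}{8055 - \frac{54501}{34}} = \frac{1}{\frac{219369}{34}} = \frac{34}{219369}$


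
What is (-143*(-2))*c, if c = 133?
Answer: 38038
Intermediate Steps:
(-143*(-2))*c = -143*(-2)*133 = -11*(-26)*133 = 286*133 = 38038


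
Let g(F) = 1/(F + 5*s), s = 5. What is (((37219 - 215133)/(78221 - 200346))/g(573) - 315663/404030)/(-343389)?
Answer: -8589448104257/3388711253589750 ≈ -0.0025347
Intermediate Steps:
g(F) = 1/(25 + F) (g(F) = 1/(F + 5*5) = 1/(F + 25) = 1/(25 + F))
(((37219 - 215133)/(78221 - 200346))/g(573) - 315663/404030)/(-343389) = (((37219 - 215133)/(78221 - 200346))/(1/(25 + 573)) - 315663/404030)/(-343389) = ((-177914/(-122125))/(1/598) - 315663*1/404030)*(-1/343389) = ((-177914*(-1/122125))/(1/598) - 315663/404030)*(-1/343389) = ((177914/122125)*598 - 315663/404030)*(-1/343389) = (106392572/122125 - 315663/404030)*(-1/343389) = (8589448104257/9868432750)*(-1/343389) = -8589448104257/3388711253589750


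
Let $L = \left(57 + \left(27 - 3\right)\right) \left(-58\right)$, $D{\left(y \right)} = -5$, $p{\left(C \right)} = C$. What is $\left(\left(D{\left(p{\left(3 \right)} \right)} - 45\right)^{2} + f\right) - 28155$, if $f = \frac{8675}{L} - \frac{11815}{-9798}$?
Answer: $- \frac{98412908200}{3835917} \approx -25656.0$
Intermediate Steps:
$L = -4698$ ($L = \left(57 + 24\right) \left(-58\right) = 81 \left(-58\right) = -4698$)
$f = - \frac{2457565}{3835917}$ ($f = \frac{8675}{-4698} - \frac{11815}{-9798} = 8675 \left(- \frac{1}{4698}\right) - - \frac{11815}{9798} = - \frac{8675}{4698} + \frac{11815}{9798} = - \frac{2457565}{3835917} \approx -0.64067$)
$\left(\left(D{\left(p{\left(3 \right)} \right)} - 45\right)^{2} + f\right) - 28155 = \left(\left(-5 - 45\right)^{2} - \frac{2457565}{3835917}\right) - 28155 = \left(\left(-50\right)^{2} - \frac{2457565}{3835917}\right) - 28155 = \left(2500 - \frac{2457565}{3835917}\right) - 28155 = \frac{9587334935}{3835917} - 28155 = - \frac{98412908200}{3835917}$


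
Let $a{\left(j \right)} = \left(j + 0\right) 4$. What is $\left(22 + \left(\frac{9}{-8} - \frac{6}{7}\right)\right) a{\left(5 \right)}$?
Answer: $\frac{5605}{14} \approx 400.36$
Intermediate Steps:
$a{\left(j \right)} = 4 j$ ($a{\left(j \right)} = j 4 = 4 j$)
$\left(22 + \left(\frac{9}{-8} - \frac{6}{7}\right)\right) a{\left(5 \right)} = \left(22 + \left(\frac{9}{-8} - \frac{6}{7}\right)\right) 4 \cdot 5 = \left(22 + \left(9 \left(- \frac{1}{8}\right) - \frac{6}{7}\right)\right) 20 = \left(22 - \frac{111}{56}\right) 20 = \frac{1121}{56} \cdot 20 = \frac{5605}{14}$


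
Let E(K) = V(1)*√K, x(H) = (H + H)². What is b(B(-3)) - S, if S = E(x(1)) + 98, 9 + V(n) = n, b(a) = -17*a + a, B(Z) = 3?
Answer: -130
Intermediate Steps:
b(a) = -16*a
V(n) = -9 + n
x(H) = 4*H² (x(H) = (2*H)² = 4*H²)
E(K) = -8*√K (E(K) = (-9 + 1)*√K = -8*√K)
S = 82 (S = -8*√4 + 98 = -8*2 + 98 = -16 + 98 = 82)
b(B(-3)) - S = -16*3 - 1*82 = -48 - 82 = -130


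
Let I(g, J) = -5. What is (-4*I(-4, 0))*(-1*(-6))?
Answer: 120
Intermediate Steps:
(-4*I(-4, 0))*(-1*(-6)) = (-4*(-5))*(-1*(-6)) = 20*6 = 120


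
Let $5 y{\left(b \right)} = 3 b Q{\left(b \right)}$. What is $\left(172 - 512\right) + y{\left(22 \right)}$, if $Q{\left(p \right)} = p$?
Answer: $- \frac{248}{5} \approx -49.6$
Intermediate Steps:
$y{\left(b \right)} = \frac{3 b^{2}}{5}$ ($y{\left(b \right)} = \frac{3 b b}{5} = \frac{3 b^{2}}{5}$)
$\left(172 - 512\right) + y{\left(22 \right)} = \left(172 - 512\right) + \frac{3 \cdot 22^{2}}{5} = \left(172 - 512\right) + \frac{3}{5} \cdot 484 = -340 + \frac{1452}{5} = - \frac{248}{5}$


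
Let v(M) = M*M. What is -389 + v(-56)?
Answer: 2747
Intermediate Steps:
v(M) = M**2
-389 + v(-56) = -389 + (-56)**2 = -389 + 3136 = 2747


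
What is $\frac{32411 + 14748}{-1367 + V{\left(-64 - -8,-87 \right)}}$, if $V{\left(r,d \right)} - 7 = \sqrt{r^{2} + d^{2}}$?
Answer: $- \frac{12827248}{367779} - \frac{47159 \sqrt{10705}}{1838895} \approx -37.531$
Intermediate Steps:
$V{\left(r,d \right)} = 7 + \sqrt{d^{2} + r^{2}}$ ($V{\left(r,d \right)} = 7 + \sqrt{r^{2} + d^{2}} = 7 + \sqrt{d^{2} + r^{2}}$)
$\frac{32411 + 14748}{-1367 + V{\left(-64 - -8,-87 \right)}} = \frac{32411 + 14748}{-1367 + \left(7 + \sqrt{\left(-87\right)^{2} + \left(-64 - -8\right)^{2}}\right)} = \frac{47159}{-1367 + \left(7 + \sqrt{7569 + \left(-64 + 8\right)^{2}}\right)} = \frac{47159}{-1367 + \left(7 + \sqrt{7569 + \left(-56\right)^{2}}\right)} = \frac{47159}{-1367 + \left(7 + \sqrt{7569 + 3136}\right)} = \frac{47159}{-1367 + \left(7 + \sqrt{10705}\right)} = \frac{47159}{-1360 + \sqrt{10705}}$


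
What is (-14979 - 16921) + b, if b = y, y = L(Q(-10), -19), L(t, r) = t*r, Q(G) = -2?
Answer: -31862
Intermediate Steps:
L(t, r) = r*t
y = 38 (y = -19*(-2) = 38)
b = 38
(-14979 - 16921) + b = (-14979 - 16921) + 38 = -31900 + 38 = -31862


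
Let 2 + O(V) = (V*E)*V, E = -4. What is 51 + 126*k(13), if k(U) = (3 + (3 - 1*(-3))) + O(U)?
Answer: -84243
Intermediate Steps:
O(V) = -2 - 4*V**2 (O(V) = -2 + (V*(-4))*V = -2 + (-4*V)*V = -2 - 4*V**2)
k(U) = 7 - 4*U**2 (k(U) = (3 + (3 - 1*(-3))) + (-2 - 4*U**2) = (3 + (3 + 3)) + (-2 - 4*U**2) = (3 + 6) + (-2 - 4*U**2) = 9 + (-2 - 4*U**2) = 7 - 4*U**2)
51 + 126*k(13) = 51 + 126*(7 - 4*13**2) = 51 + 126*(7 - 4*169) = 51 + 126*(7 - 676) = 51 + 126*(-669) = 51 - 84294 = -84243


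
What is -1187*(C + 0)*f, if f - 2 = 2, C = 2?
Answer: -9496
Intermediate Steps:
f = 4 (f = 2 + 2 = 4)
-1187*(C + 0)*f = -1187*(2 + 0)*4 = -2374*4 = -1187*8 = -9496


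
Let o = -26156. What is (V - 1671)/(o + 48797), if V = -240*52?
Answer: -4717/7547 ≈ -0.62502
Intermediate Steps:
V = -12480
(V - 1671)/(o + 48797) = (-12480 - 1671)/(-26156 + 48797) = -14151/22641 = -14151*1/22641 = -4717/7547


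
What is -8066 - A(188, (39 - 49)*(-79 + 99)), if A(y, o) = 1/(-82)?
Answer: -661411/82 ≈ -8066.0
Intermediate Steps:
A(y, o) = -1/82
-8066 - A(188, (39 - 49)*(-79 + 99)) = -8066 - 1*(-1/82) = -8066 + 1/82 = -661411/82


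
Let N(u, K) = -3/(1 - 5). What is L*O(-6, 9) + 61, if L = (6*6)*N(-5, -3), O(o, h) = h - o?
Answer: 466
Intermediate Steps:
N(u, K) = ¾ (N(u, K) = -3/(-4) = -3*(-¼) = ¾)
L = 27 (L = (6*6)*(¾) = 36*(¾) = 27)
L*O(-6, 9) + 61 = 27*(9 - 1*(-6)) + 61 = 27*(9 + 6) + 61 = 27*15 + 61 = 405 + 61 = 466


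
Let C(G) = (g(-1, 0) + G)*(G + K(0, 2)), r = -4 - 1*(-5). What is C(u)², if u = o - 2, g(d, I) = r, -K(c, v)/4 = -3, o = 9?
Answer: 23104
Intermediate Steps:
r = 1 (r = -4 + 5 = 1)
K(c, v) = 12 (K(c, v) = -4*(-3) = 12)
g(d, I) = 1
u = 7 (u = 9 - 2 = 7)
C(G) = (1 + G)*(12 + G) (C(G) = (1 + G)*(G + 12) = (1 + G)*(12 + G))
C(u)² = (12 + 7² + 13*7)² = (12 + 49 + 91)² = 152² = 23104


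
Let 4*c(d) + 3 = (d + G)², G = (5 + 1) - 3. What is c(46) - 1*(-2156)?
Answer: 5511/2 ≈ 2755.5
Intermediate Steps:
G = 3 (G = 6 - 3 = 3)
c(d) = -¾ + (3 + d)²/4 (c(d) = -¾ + (d + 3)²/4 = -¾ + (3 + d)²/4)
c(46) - 1*(-2156) = (-¾ + (3 + 46)²/4) - 1*(-2156) = (-¾ + (¼)*49²) + 2156 = (-¾ + (¼)*2401) + 2156 = (-¾ + 2401/4) + 2156 = 1199/2 + 2156 = 5511/2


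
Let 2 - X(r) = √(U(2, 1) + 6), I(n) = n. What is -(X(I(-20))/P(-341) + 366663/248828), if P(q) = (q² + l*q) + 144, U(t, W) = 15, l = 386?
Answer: -5573146607/3782434428 - √21/15201 ≈ -1.4737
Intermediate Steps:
P(q) = 144 + q² + 386*q (P(q) = (q² + 386*q) + 144 = 144 + q² + 386*q)
X(r) = 2 - √21 (X(r) = 2 - √(15 + 6) = 2 - √21)
-(X(I(-20))/P(-341) + 366663/248828) = -((2 - √21)/(144 + (-341)² + 386*(-341)) + 366663/248828) = -((2 - √21)/(144 + 116281 - 131626) + 366663*(1/248828)) = -((2 - √21)/(-15201) + 366663/248828) = -((2 - √21)*(-1/15201) + 366663/248828) = -((-2/15201 + √21/15201) + 366663/248828) = -(5573146607/3782434428 + √21/15201) = -5573146607/3782434428 - √21/15201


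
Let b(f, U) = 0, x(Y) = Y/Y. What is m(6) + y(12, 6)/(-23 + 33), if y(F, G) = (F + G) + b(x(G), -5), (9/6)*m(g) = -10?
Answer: -73/15 ≈ -4.8667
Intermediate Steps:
m(g) = -20/3 (m(g) = (⅔)*(-10) = -20/3)
x(Y) = 1
y(F, G) = F + G (y(F, G) = (F + G) + 0 = F + G)
m(6) + y(12, 6)/(-23 + 33) = -20/3 + (12 + 6)/(-23 + 33) = -20/3 + 18/10 = -20/3 + 18*(⅒) = -20/3 + 9/5 = -73/15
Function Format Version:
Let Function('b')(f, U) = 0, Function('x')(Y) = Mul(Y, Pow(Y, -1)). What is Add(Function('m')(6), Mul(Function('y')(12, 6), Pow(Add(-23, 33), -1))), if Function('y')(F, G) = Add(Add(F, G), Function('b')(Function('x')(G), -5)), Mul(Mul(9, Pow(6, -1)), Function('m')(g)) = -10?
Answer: Rational(-73, 15) ≈ -4.8667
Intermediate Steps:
Function('m')(g) = Rational(-20, 3) (Function('m')(g) = Mul(Rational(2, 3), -10) = Rational(-20, 3))
Function('x')(Y) = 1
Function('y')(F, G) = Add(F, G) (Function('y')(F, G) = Add(Add(F, G), 0) = Add(F, G))
Add(Function('m')(6), Mul(Function('y')(12, 6), Pow(Add(-23, 33), -1))) = Add(Rational(-20, 3), Mul(Add(12, 6), Pow(Add(-23, 33), -1))) = Add(Rational(-20, 3), Mul(18, Pow(10, -1))) = Add(Rational(-20, 3), Mul(18, Rational(1, 10))) = Add(Rational(-20, 3), Rational(9, 5)) = Rational(-73, 15)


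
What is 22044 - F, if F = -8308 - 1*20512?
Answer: 50864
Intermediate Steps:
F = -28820 (F = -8308 - 20512 = -28820)
22044 - F = 22044 - 1*(-28820) = 22044 + 28820 = 50864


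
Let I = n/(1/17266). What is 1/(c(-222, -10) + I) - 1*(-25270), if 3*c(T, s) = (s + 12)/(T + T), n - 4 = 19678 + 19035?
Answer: 11250528033445436/445212822851 ≈ 25270.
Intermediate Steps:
n = 38717 (n = 4 + (19678 + 19035) = 4 + 38713 = 38717)
c(T, s) = (12 + s)/(6*T) (c(T, s) = ((s + 12)/(T + T))/3 = ((12 + s)/((2*T)))/3 = ((12 + s)*(1/(2*T)))/3 = ((12 + s)/(2*T))/3 = (12 + s)/(6*T))
I = 668487722 (I = 38717/(1/17266) = 38717*17266 = 668487722)
1/(c(-222, -10) + I) - 1*(-25270) = 1/((1/6)*(12 - 10)/(-222) + 668487722) - 1*(-25270) = 1/((1/6)*(-1/222)*2 + 668487722) + 25270 = 1/(-1/666 + 668487722) + 25270 = 1/(445212822851/666) + 25270 = 666/445212822851 + 25270 = 11250528033445436/445212822851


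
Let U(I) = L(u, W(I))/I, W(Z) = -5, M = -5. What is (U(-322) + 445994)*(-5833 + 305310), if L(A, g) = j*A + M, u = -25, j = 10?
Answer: 43007988701071/322 ≈ 1.3357e+11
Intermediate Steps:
L(A, g) = -5 + 10*A (L(A, g) = 10*A - 5 = -5 + 10*A)
U(I) = -255/I (U(I) = (-5 + 10*(-25))/I = (-5 - 250)/I = -255/I)
(U(-322) + 445994)*(-5833 + 305310) = (-255/(-322) + 445994)*(-5833 + 305310) = (-255*(-1/322) + 445994)*299477 = (255/322 + 445994)*299477 = (143610323/322)*299477 = 43007988701071/322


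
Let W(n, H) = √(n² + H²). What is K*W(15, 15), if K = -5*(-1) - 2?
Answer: 45*√2 ≈ 63.640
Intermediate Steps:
W(n, H) = √(H² + n²)
K = 3 (K = 5 - 2 = 3)
K*W(15, 15) = 3*√(15² + 15²) = 3*√(225 + 225) = 3*√450 = 3*(15*√2) = 45*√2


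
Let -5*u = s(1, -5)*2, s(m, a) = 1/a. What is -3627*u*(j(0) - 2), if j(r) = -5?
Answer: 50778/25 ≈ 2031.1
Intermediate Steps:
u = 2/25 (u = -2/(5*(-5)) = -(-1)*2/25 = -⅕*(-⅖) = 2/25 ≈ 0.080000)
-3627*u*(j(0) - 2) = -3627*2*(-5 - 2)/25 = -3627*(2/25)*(-7) = -3627*(-14)/25 = -1*(-50778/25) = 50778/25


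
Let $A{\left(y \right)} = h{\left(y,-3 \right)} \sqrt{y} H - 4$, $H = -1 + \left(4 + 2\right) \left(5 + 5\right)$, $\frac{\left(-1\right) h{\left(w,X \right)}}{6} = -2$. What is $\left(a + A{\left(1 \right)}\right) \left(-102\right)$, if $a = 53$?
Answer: $-77214$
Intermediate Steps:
$h{\left(w,X \right)} = 12$ ($h{\left(w,X \right)} = \left(-6\right) \left(-2\right) = 12$)
$H = 59$ ($H = -1 + 6 \cdot 10 = -1 + 60 = 59$)
$A{\left(y \right)} = -4 + 708 \sqrt{y}$ ($A{\left(y \right)} = 12 \sqrt{y} 59 - 4 = 708 \sqrt{y} - 4 = -4 + 708 \sqrt{y}$)
$\left(a + A{\left(1 \right)}\right) \left(-102\right) = \left(53 - \left(4 - 708 \sqrt{1}\right)\right) \left(-102\right) = \left(53 + \left(-4 + 708 \cdot 1\right)\right) \left(-102\right) = \left(53 + \left(-4 + 708\right)\right) \left(-102\right) = \left(53 + 704\right) \left(-102\right) = 757 \left(-102\right) = -77214$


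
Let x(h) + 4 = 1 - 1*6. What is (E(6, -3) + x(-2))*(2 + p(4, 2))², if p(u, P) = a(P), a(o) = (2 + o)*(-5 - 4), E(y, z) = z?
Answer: -13872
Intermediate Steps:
a(o) = -18 - 9*o (a(o) = (2 + o)*(-9) = -18 - 9*o)
x(h) = -9 (x(h) = -4 + (1 - 1*6) = -4 + (1 - 6) = -4 - 5 = -9)
p(u, P) = -18 - 9*P
(E(6, -3) + x(-2))*(2 + p(4, 2))² = (-3 - 9)*(2 + (-18 - 9*2))² = -12*(2 + (-18 - 18))² = -12*(2 - 36)² = -12*(-34)² = -12*1156 = -13872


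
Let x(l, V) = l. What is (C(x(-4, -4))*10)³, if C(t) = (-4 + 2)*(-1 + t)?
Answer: 1000000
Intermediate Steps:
C(t) = 2 - 2*t (C(t) = -2*(-1 + t) = 2 - 2*t)
(C(x(-4, -4))*10)³ = ((2 - 2*(-4))*10)³ = ((2 + 8)*10)³ = (10*10)³ = 100³ = 1000000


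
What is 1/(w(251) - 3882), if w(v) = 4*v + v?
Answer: -1/2627 ≈ -0.00038066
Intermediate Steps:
w(v) = 5*v
1/(w(251) - 3882) = 1/(5*251 - 3882) = 1/(1255 - 3882) = 1/(-2627) = -1/2627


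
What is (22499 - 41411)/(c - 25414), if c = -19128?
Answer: 9456/22271 ≈ 0.42459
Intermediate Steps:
(22499 - 41411)/(c - 25414) = (22499 - 41411)/(-19128 - 25414) = -18912/(-44542) = -18912*(-1/44542) = 9456/22271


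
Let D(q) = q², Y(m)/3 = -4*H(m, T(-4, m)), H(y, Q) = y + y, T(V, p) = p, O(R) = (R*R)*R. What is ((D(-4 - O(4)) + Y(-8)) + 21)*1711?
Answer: 8276107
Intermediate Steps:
O(R) = R³ (O(R) = R²*R = R³)
H(y, Q) = 2*y
Y(m) = -24*m (Y(m) = 3*(-8*m) = -24*m)
((D(-4 - O(4)) + Y(-8)) + 21)*1711 = (((-4 - 1*4³)² - 24*(-8)) + 21)*1711 = (((-4 - 1*64)² + 192) + 21)*1711 = (((-4 - 64)² + 192) + 21)*1711 = (((-68)² + 192) + 21)*1711 = ((4624 + 192) + 21)*1711 = (4816 + 21)*1711 = 4837*1711 = 8276107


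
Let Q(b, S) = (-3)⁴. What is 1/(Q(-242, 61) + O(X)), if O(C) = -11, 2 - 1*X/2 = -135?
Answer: 1/70 ≈ 0.014286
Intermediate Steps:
X = 274 (X = 4 - 2*(-135) = 4 + 270 = 274)
Q(b, S) = 81
1/(Q(-242, 61) + O(X)) = 1/(81 - 11) = 1/70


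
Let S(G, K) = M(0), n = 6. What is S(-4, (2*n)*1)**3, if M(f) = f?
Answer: 0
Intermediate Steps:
S(G, K) = 0
S(-4, (2*n)*1)**3 = 0**3 = 0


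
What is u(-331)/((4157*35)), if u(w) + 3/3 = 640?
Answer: 639/145495 ≈ 0.0043919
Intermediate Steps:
u(w) = 639 (u(w) = -1 + 640 = 639)
u(-331)/((4157*35)) = 639/((4157*35)) = 639/145495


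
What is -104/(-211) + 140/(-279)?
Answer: -524/58869 ≈ -0.0089011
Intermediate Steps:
-104/(-211) + 140/(-279) = -104*(-1/211) + 140*(-1/279) = 104/211 - 140/279 = -524/58869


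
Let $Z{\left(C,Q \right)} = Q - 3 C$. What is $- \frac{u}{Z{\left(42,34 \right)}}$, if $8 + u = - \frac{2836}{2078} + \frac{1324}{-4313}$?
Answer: $- \frac{21670563}{206135522} \approx -0.10513$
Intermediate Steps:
$u = - \frac{43341126}{4481207}$ ($u = -8 + \left(- \frac{2836}{2078} + \frac{1324}{-4313}\right) = -8 + \left(\left(-2836\right) \frac{1}{2078} + 1324 \left(- \frac{1}{4313}\right)\right) = -8 - \frac{7491470}{4481207} = - \frac{43341126}{4481207} \approx -9.6718$)
$- \frac{u}{Z{\left(42,34 \right)}} = - \frac{-43341126}{4481207 \left(34 - 126\right)} = - \frac{-43341126}{4481207 \left(-92\right)} = - \frac{\left(-43341126\right) \left(-1\right)}{4481207 \cdot 92} = \left(-1\right) \frac{21670563}{206135522} = - \frac{21670563}{206135522}$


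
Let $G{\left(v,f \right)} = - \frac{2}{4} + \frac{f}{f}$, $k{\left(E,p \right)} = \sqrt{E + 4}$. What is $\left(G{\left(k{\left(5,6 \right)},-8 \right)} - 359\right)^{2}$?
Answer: $\frac{514089}{4} \approx 1.2852 \cdot 10^{5}$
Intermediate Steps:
$k{\left(E,p \right)} = \sqrt{4 + E}$
$G{\left(v,f \right)} = \frac{1}{2}$ ($G{\left(v,f \right)} = \left(-2\right) \frac{1}{4} + 1 = - \frac{1}{2} + 1 = \frac{1}{2}$)
$\left(G{\left(k{\left(5,6 \right)},-8 \right)} - 359\right)^{2} = \left(\frac{1}{2} - 359\right)^{2} = \left(- \frac{717}{2}\right)^{2} = \frac{514089}{4}$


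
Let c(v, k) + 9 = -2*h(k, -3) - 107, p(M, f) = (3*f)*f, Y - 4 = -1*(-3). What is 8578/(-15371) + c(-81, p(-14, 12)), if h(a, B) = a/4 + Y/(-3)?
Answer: -15120056/46113 ≈ -327.89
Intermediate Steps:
Y = 7 (Y = 4 - 1*(-3) = 4 + 3 = 7)
h(a, B) = -7/3 + a/4 (h(a, B) = a/4 + 7/(-3) = a*(¼) + 7*(-⅓) = a/4 - 7/3 = -7/3 + a/4)
p(M, f) = 3*f²
c(v, k) = -334/3 - k/2 (c(v, k) = -9 + (-2*(-7/3 + k/4) - 107) = -9 + ((14/3 - k/2) - 107) = -9 + (-307/3 - k/2) = -334/3 - k/2)
8578/(-15371) + c(-81, p(-14, 12)) = 8578/(-15371) + (-334/3 - 3*12²/2) = 8578*(-1/15371) + (-334/3 - 3*144/2) = -8578/15371 + (-334/3 - ½*432) = -8578/15371 + (-334/3 - 216) = -8578/15371 - 982/3 = -15120056/46113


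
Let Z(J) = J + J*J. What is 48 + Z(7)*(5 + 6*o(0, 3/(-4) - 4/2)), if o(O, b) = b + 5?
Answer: 1084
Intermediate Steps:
o(O, b) = 5 + b
Z(J) = J + J²
48 + Z(7)*(5 + 6*o(0, 3/(-4) - 4/2)) = 48 + (7*(1 + 7))*(5 + 6*(5 + (3/(-4) - 4/2))) = 48 + (7*8)*(5 + 6*(5 + (3*(-¼) - 4*½))) = 48 + 56*(5 + 6*(5 + (-¾ - 2))) = 48 + 56*(5 + 6*(5 - 11/4)) = 48 + 56*(5 + 6*(9/4)) = 48 + 56*(5 + 27/2) = 48 + 56*(37/2) = 48 + 1036 = 1084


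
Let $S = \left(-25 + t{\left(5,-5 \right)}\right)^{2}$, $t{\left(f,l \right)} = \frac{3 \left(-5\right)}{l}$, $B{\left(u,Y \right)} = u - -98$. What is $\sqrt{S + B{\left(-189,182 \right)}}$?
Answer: $\sqrt{393} \approx 19.824$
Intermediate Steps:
$B{\left(u,Y \right)} = 98 + u$ ($B{\left(u,Y \right)} = u + 98 = 98 + u$)
$t{\left(f,l \right)} = - \frac{15}{l}$
$S = 484$ ($S = \left(-25 - \frac{15}{-5}\right)^{2} = \left(-25 - -3\right)^{2} = \left(-25 + 3\right)^{2} = \left(-22\right)^{2} = 484$)
$\sqrt{S + B{\left(-189,182 \right)}} = \sqrt{484 + \left(98 - 189\right)} = \sqrt{484 - 91} = \sqrt{393}$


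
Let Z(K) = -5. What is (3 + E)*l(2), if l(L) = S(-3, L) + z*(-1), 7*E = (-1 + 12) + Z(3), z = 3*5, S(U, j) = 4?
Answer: -297/7 ≈ -42.429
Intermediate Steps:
z = 15
E = 6/7 (E = ((-1 + 12) - 5)/7 = (11 - 5)/7 = (⅐)*6 = 6/7 ≈ 0.85714)
l(L) = -11 (l(L) = 4 + 15*(-1) = 4 - 15 = -11)
(3 + E)*l(2) = (3 + 6/7)*(-11) = (27/7)*(-11) = -297/7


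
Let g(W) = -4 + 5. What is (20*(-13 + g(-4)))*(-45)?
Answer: 10800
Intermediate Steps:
g(W) = 1
(20*(-13 + g(-4)))*(-45) = (20*(-13 + 1))*(-45) = (20*(-12))*(-45) = -240*(-45) = 10800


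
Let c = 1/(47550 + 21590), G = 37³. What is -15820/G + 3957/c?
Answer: 13858001282120/50653 ≈ 2.7359e+8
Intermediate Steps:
G = 50653
c = 1/69140 ≈ 1.4463e-5
-15820/G + 3957/c = -15820/50653 + 3957/(1/69140) = -15820*1/50653 + 3957*69140 = -15820/50653 + 273586980 = 13858001282120/50653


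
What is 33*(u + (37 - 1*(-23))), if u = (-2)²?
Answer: 2112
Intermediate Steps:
u = 4
33*(u + (37 - 1*(-23))) = 33*(4 + (37 - 1*(-23))) = 33*(4 + (37 + 23)) = 33*(4 + 60) = 33*64 = 2112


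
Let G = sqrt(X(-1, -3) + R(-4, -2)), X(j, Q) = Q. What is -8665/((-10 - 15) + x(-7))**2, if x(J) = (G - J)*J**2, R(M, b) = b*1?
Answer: 8665*I/(-89119*I + 31164*sqrt(5)) ≈ -0.060338 + 0.04718*I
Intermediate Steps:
R(M, b) = b
G = I*sqrt(5) (G = sqrt(-3 - 2) = sqrt(-5) = I*sqrt(5) ≈ 2.2361*I)
x(J) = J**2*(-J + I*sqrt(5)) (x(J) = (I*sqrt(5) - J)*J**2 = (-J + I*sqrt(5))*J**2 = J**2*(-J + I*sqrt(5)))
-8665/((-10 - 15) + x(-7))**2 = -8665/((-10 - 15) + (-7)**2*(-1*(-7) + I*sqrt(5)))**2 = -8665/(-25 + 49*(7 + I*sqrt(5)))**2 = -8665/(-25 + (343 + 49*I*sqrt(5)))**2 = -8665/(318 + 49*I*sqrt(5))**2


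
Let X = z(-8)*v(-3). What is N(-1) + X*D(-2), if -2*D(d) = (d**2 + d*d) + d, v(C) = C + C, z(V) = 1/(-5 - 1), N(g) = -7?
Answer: -10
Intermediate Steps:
z(V) = -1/6 (z(V) = 1/(-6) = -1/6)
v(C) = 2*C
D(d) = -d**2 - d/2 (D(d) = -((d**2 + d*d) + d)/2 = -((d**2 + d**2) + d)/2 = -(2*d**2 + d)/2 = -(d + 2*d**2)/2 = -d**2 - d/2)
X = 1 (X = -(-3)/3 = -1/6*(-6) = 1)
N(-1) + X*D(-2) = -7 + 1*(-1*(-2)*(1/2 - 2)) = -7 + 1*(-1*(-2)*(-3/2)) = -7 + 1*(-3) = -7 - 3 = -10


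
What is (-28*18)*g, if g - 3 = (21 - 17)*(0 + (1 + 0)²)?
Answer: -3528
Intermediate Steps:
g = 7 (g = 3 + (21 - 17)*(0 + (1 + 0)²) = 3 + 4*(0 + 1²) = 3 + 4*(0 + 1) = 3 + 4*1 = 3 + 4 = 7)
(-28*18)*g = -28*18*7 = -504*7 = -3528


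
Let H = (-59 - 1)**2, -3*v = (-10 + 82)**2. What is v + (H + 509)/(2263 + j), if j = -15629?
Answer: -23100557/13366 ≈ -1728.3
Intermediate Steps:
v = -1728 (v = -(-10 + 82)**2/3 = -1/3*72**2 = -1/3*5184 = -1728)
H = 3600 (H = (-60)**2 = 3600)
v + (H + 509)/(2263 + j) = -1728 + (3600 + 509)/(2263 - 15629) = -1728 + 4109/(-13366) = -1728 + 4109*(-1/13366) = -1728 - 4109/13366 = -23100557/13366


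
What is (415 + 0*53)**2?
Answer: 172225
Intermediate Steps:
(415 + 0*53)**2 = (415 + 0)**2 = 415**2 = 172225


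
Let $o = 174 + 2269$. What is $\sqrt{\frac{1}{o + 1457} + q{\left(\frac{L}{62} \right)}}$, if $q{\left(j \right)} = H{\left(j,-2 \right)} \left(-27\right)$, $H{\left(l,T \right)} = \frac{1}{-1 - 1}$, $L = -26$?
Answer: $\frac{\sqrt{2053389}}{390} \approx 3.6743$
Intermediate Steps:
$o = 2443$
$H{\left(l,T \right)} = - \frac{1}{2}$ ($H{\left(l,T \right)} = \frac{1}{-2} = - \frac{1}{2}$)
$q{\left(j \right)} = \frac{27}{2}$ ($q{\left(j \right)} = \left(- \frac{1}{2}\right) \left(-27\right) = \frac{27}{2}$)
$\sqrt{\frac{1}{o + 1457} + q{\left(\frac{L}{62} \right)}} = \sqrt{\frac{1}{2443 + 1457} + \frac{27}{2}} = \sqrt{\frac{1}{3900} + \frac{27}{2}} = \sqrt{\frac{52651}{3900}} = \frac{\sqrt{2053389}}{390}$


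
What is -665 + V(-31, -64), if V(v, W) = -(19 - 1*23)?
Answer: -661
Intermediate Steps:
V(v, W) = 4 (V(v, W) = -(19 - 23) = -1*(-4) = 4)
-665 + V(-31, -64) = -665 + 4 = -661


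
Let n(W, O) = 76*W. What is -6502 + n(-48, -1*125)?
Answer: -10150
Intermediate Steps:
-6502 + n(-48, -1*125) = -6502 + 76*(-48) = -6502 - 3648 = -10150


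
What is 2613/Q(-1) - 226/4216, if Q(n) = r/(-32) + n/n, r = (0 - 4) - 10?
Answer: 88128665/48484 ≈ 1817.7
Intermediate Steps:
r = -14 (r = -4 - 10 = -14)
Q(n) = 23/16 (Q(n) = -14/(-32) + n/n = -14*(-1/32) + 1 = 7/16 + 1 = 23/16)
2613/Q(-1) - 226/4216 = 2613/(23/16) - 226/4216 = 2613*(16/23) - 226*1/4216 = 41808/23 - 113/2108 = 88128665/48484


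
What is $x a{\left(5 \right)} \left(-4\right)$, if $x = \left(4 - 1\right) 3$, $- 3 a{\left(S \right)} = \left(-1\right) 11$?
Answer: $-132$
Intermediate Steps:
$a{\left(S \right)} = \frac{11}{3}$ ($a{\left(S \right)} = - \frac{\left(-1\right) 11}{3} = \left(- \frac{1}{3}\right) \left(-11\right) = \frac{11}{3}$)
$x = 9$ ($x = 3 \cdot 3 = 9$)
$x a{\left(5 \right)} \left(-4\right) = 9 \cdot \frac{11}{3} \left(-4\right) = 33 \left(-4\right) = -132$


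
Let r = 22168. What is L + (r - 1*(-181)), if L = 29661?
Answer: 52010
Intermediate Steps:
L + (r - 1*(-181)) = 29661 + (22168 - 1*(-181)) = 29661 + (22168 + 181) = 29661 + 22349 = 52010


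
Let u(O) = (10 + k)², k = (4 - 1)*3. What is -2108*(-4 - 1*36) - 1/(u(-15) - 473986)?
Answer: 39936060001/473625 ≈ 84320.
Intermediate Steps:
k = 9 (k = 3*3 = 9)
u(O) = 361 (u(O) = (10 + 9)² = 19² = 361)
-2108*(-4 - 1*36) - 1/(u(-15) - 473986) = -2108*(-4 - 1*36) - 1/(361 - 473986) = -2108*(-4 - 36) - 1/(-473625) = -2108*(-40) - 1*(-1/473625) = 84320 + 1/473625 = 39936060001/473625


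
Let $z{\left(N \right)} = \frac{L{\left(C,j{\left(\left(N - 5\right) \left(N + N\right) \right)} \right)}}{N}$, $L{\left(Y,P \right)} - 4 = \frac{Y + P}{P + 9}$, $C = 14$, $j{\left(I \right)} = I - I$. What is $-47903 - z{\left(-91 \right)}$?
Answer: $- \frac{39232507}{819} \approx -47903.0$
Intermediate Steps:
$j{\left(I \right)} = 0$
$L{\left(Y,P \right)} = 4 + \frac{P + Y}{9 + P}$ ($L{\left(Y,P \right)} = 4 + \frac{Y + P}{P + 9} = 4 + \frac{P + Y}{9 + P}$)
$z{\left(N \right)} = \frac{50}{9 N}$ ($z{\left(N \right)} = \frac{\frac{1}{9 + 0} \left(36 + 14 + 5 \cdot 0\right)}{N} = \frac{\frac{1}{9} \left(36 + 14 + 0\right)}{N} = \frac{\frac{1}{9} \cdot 50}{N} = \frac{50}{9 N}$)
$-47903 - z{\left(-91 \right)} = -47903 - \frac{50}{9 \left(-91\right)} = -47903 - \frac{50}{9} \left(- \frac{1}{91}\right) = -47903 - - \frac{50}{819} = -47903 + \frac{50}{819} = - \frac{39232507}{819}$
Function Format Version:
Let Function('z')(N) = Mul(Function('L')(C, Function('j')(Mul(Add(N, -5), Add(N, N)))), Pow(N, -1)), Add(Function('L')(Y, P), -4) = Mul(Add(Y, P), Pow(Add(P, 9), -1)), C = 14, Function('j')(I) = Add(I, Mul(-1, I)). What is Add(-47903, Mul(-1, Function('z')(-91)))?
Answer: Rational(-39232507, 819) ≈ -47903.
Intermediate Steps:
Function('j')(I) = 0
Function('L')(Y, P) = Add(4, Mul(Pow(Add(9, P), -1), Add(P, Y))) (Function('L')(Y, P) = Add(4, Mul(Add(Y, P), Pow(Add(P, 9), -1))) = Add(4, Mul(Add(P, Y), Pow(Add(9, P), -1))) = Add(4, Mul(Pow(Add(9, P), -1), Add(P, Y))))
Function('z')(N) = Mul(Rational(50, 9), Pow(N, -1)) (Function('z')(N) = Mul(Mul(Pow(Add(9, 0), -1), Add(36, 14, Mul(5, 0))), Pow(N, -1)) = Mul(Mul(Pow(9, -1), Add(36, 14, 0)), Pow(N, -1)) = Mul(Mul(Rational(1, 9), 50), Pow(N, -1)) = Mul(Rational(50, 9), Pow(N, -1)))
Add(-47903, Mul(-1, Function('z')(-91))) = Add(-47903, Mul(-1, Mul(Rational(50, 9), Pow(-91, -1)))) = Add(-47903, Mul(-1, Mul(Rational(50, 9), Rational(-1, 91)))) = Add(-47903, Mul(-1, Rational(-50, 819))) = Add(-47903, Rational(50, 819)) = Rational(-39232507, 819)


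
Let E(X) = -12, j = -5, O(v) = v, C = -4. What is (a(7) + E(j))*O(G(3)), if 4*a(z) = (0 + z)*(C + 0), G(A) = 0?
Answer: 0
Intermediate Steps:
a(z) = -z (a(z) = ((0 + z)*(-4 + 0))/4 = (z*(-4))/4 = (-4*z)/4 = -z)
(a(7) + E(j))*O(G(3)) = (-1*7 - 12)*0 = (-7 - 12)*0 = -19*0 = 0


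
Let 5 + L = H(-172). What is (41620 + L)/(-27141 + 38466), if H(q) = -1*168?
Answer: 41447/11325 ≈ 3.6598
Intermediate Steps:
H(q) = -168
L = -173 (L = -5 - 168 = -173)
(41620 + L)/(-27141 + 38466) = (41620 - 173)/(-27141 + 38466) = 41447/11325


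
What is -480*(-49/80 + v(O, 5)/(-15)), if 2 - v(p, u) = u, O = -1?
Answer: 198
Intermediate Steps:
v(p, u) = 2 - u
-480*(-49/80 + v(O, 5)/(-15)) = -480*(-49/80 + (2 - 1*5)/(-15)) = -480*(-49*1/80 + (2 - 5)*(-1/15)) = -480*(-49/80 - 3*(-1/15)) = -480*(-49/80 + ⅕) = -480*(-33/80) = 198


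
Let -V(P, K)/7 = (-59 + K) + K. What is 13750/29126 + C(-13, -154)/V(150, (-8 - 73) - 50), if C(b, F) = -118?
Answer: 13729691/32723061 ≈ 0.41957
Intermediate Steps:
V(P, K) = 413 - 14*K (V(P, K) = -7*((-59 + K) + K) = -7*(-59 + 2*K) = 413 - 14*K)
13750/29126 + C(-13, -154)/V(150, (-8 - 73) - 50) = 13750/29126 - 118/(413 - 14*((-8 - 73) - 50)) = 13750*(1/29126) - 118/(413 - 14*(-81 - 50)) = 6875/14563 - 118/(413 - 14*(-131)) = 6875/14563 - 118/(413 + 1834) = 6875/14563 - 118/2247 = 13729691/32723061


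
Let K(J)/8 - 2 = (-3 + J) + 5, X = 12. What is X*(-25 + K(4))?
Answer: 468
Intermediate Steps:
K(J) = 32 + 8*J (K(J) = 16 + 8*((-3 + J) + 5) = 16 + 8*(2 + J) = 16 + (16 + 8*J) = 32 + 8*J)
X*(-25 + K(4)) = 12*(-25 + (32 + 8*4)) = 12*(-25 + (32 + 32)) = 12*(-25 + 64) = 12*39 = 468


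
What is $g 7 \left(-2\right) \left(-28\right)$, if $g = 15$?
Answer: $5880$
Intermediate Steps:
$g 7 \left(-2\right) \left(-28\right) = 15 \cdot 7 \left(-2\right) \left(-28\right) = 15 \left(-14\right) \left(-28\right) = \left(-210\right) \left(-28\right) = 5880$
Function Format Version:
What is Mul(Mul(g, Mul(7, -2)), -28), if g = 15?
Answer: 5880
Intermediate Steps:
Mul(Mul(g, Mul(7, -2)), -28) = Mul(Mul(15, Mul(7, -2)), -28) = Mul(Mul(15, -14), -28) = Mul(-210, -28) = 5880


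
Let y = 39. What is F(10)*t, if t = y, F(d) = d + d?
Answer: 780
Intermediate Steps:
F(d) = 2*d
t = 39
F(10)*t = (2*10)*39 = 20*39 = 780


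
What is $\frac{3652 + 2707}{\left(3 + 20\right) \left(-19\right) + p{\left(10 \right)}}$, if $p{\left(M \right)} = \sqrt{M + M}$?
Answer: $- \frac{2778883}{190949} - \frac{12718 \sqrt{5}}{190949} \approx -14.702$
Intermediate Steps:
$p{\left(M \right)} = \sqrt{2} \sqrt{M}$ ($p{\left(M \right)} = \sqrt{2 M} = \sqrt{2} \sqrt{M}$)
$\frac{3652 + 2707}{\left(3 + 20\right) \left(-19\right) + p{\left(10 \right)}} = \frac{3652 + 2707}{\left(3 + 20\right) \left(-19\right) + \sqrt{2} \sqrt{10}} = \frac{6359}{23 \left(-19\right) + 2 \sqrt{5}} = \frac{6359}{-437 + 2 \sqrt{5}}$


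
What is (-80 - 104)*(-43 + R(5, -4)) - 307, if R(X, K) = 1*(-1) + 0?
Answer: 7789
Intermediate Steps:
R(X, K) = -1 (R(X, K) = -1 + 0 = -1)
(-80 - 104)*(-43 + R(5, -4)) - 307 = (-80 - 104)*(-43 - 1) - 307 = -184*(-44) - 307 = 8096 - 307 = 7789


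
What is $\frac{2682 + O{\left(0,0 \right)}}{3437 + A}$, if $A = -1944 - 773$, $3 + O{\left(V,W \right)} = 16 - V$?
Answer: $\frac{539}{144} \approx 3.7431$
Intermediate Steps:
$O{\left(V,W \right)} = 13 - V$ ($O{\left(V,W \right)} = -3 - \left(-16 + V\right) = 13 - V$)
$A = -2717$
$\frac{2682 + O{\left(0,0 \right)}}{3437 + A} = \frac{2682 + \left(13 - 0\right)}{3437 - 2717} = \frac{2682 + \left(13 + 0\right)}{720} = \left(2682 + 13\right) \frac{1}{720} = 2695 \cdot \frac{1}{720} = \frac{539}{144}$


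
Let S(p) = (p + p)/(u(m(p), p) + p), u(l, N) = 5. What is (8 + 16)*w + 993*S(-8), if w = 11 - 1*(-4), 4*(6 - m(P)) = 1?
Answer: 5656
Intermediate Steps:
m(P) = 23/4 (m(P) = 6 - ¼*1 = 6 - ¼ = 23/4)
w = 15 (w = 11 + 4 = 15)
S(p) = 2*p/(5 + p) (S(p) = (p + p)/(5 + p) = (2*p)/(5 + p) = 2*p/(5 + p))
(8 + 16)*w + 993*S(-8) = (8 + 16)*15 + 993*(2*(-8)/(5 - 8)) = 24*15 + 993*(2*(-8)/(-3)) = 360 + 993*(2*(-8)*(-⅓)) = 360 + 993*(16/3) = 360 + 5296 = 5656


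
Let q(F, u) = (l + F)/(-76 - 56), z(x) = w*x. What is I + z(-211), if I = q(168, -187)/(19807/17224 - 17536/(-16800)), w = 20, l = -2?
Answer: -920978450640/218211697 ≈ -4220.6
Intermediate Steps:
z(x) = 20*x
q(F, u) = 1/66 - F/132 (q(F, u) = (-2 + F)/(-76 - 56) = (-2 + F)/(-132) = (-2 + F)*(-1/132) = 1/66 - F/132)
I = -125089300/218211697 (I = (1/66 - 1/132*168)/(19807/17224 - 17536/(-16800)) = (1/66 - 14/11)/(19807*(1/17224) - 17536*(-1/16800)) = -83/(66*(19807/17224 + 548/525)) = -83/(66*19837427/9042600) = -83/66*9042600/19837427 = -125089300/218211697 ≈ -0.57325)
I + z(-211) = -125089300/218211697 + 20*(-211) = -125089300/218211697 - 4220 = -920978450640/218211697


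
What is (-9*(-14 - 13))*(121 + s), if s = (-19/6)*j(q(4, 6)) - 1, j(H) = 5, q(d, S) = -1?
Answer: 50625/2 ≈ 25313.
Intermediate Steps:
s = -101/6 (s = -19/6*5 - 1 = -95/6 - 1 = -101/6 ≈ -16.833)
(-9*(-14 - 13))*(121 + s) = (-9*(-14 - 13))*(121 - 101/6) = -9*(-27)*(625/6) = 243*(625/6) = 50625/2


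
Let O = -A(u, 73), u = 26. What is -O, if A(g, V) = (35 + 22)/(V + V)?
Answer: 57/146 ≈ 0.39041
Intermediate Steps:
A(g, V) = 57/(2*V) (A(g, V) = 57/((2*V)) = 57*(1/(2*V)) = 57/(2*V))
O = -57/146 (O = -57/(2*73) = -1*57/146 = -57/146 ≈ -0.39041)
-O = -1*(-57/146) = 57/146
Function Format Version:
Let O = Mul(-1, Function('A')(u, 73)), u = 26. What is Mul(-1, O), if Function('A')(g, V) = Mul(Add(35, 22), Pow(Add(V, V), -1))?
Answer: Rational(57, 146) ≈ 0.39041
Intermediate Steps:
Function('A')(g, V) = Mul(Rational(57, 2), Pow(V, -1)) (Function('A')(g, V) = Mul(57, Pow(Mul(2, V), -1)) = Mul(57, Mul(Rational(1, 2), Pow(V, -1))) = Mul(Rational(57, 2), Pow(V, -1)))
O = Rational(-57, 146) (O = Mul(-1, Mul(Rational(57, 2), Pow(73, -1))) = Mul(-1, Mul(Rational(57, 2), Rational(1, 73))) = Mul(-1, Rational(57, 146)) = Rational(-57, 146) ≈ -0.39041)
Mul(-1, O) = Mul(-1, Rational(-57, 146)) = Rational(57, 146)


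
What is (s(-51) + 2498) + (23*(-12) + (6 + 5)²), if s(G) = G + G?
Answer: 2241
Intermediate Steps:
s(G) = 2*G
(s(-51) + 2498) + (23*(-12) + (6 + 5)²) = (2*(-51) + 2498) + (23*(-12) + (6 + 5)²) = (-102 + 2498) + (-276 + 11²) = 2396 + (-276 + 121) = 2396 - 155 = 2241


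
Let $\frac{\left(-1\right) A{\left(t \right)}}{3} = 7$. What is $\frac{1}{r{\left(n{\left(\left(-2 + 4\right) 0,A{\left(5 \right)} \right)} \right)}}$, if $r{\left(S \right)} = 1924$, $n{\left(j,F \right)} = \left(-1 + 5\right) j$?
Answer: $\frac{1}{1924} \approx 0.00051975$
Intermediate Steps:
$A{\left(t \right)} = -21$ ($A{\left(t \right)} = \left(-3\right) 7 = -21$)
$n{\left(j,F \right)} = 4 j$
$\frac{1}{r{\left(n{\left(\left(-2 + 4\right) 0,A{\left(5 \right)} \right)} \right)}} = \frac{1}{1924}$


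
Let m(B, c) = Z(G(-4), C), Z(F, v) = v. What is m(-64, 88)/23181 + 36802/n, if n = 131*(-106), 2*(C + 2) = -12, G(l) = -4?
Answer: -426609125/160945683 ≈ -2.6506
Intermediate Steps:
C = -8 (C = -2 + (½)*(-12) = -2 - 6 = -8)
m(B, c) = -8
n = -13886
m(-64, 88)/23181 + 36802/n = -8/23181 + 36802/(-13886) = -8*1/23181 + 36802*(-1/13886) = -8/23181 - 18401/6943 = -426609125/160945683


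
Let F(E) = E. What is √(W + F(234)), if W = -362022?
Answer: 2*I*√90447 ≈ 601.49*I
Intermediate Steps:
√(W + F(234)) = √(-362022 + 234) = √(-361788) = 2*I*√90447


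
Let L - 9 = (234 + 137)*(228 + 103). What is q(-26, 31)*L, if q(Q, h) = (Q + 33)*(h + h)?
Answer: 53299540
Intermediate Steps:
q(Q, h) = 2*h*(33 + Q) (q(Q, h) = (33 + Q)*(2*h) = 2*h*(33 + Q))
L = 122810 (L = 9 + (234 + 137)*(228 + 103) = 9 + 371*331 = 9 + 122801 = 122810)
q(-26, 31)*L = (2*31*(33 - 26))*122810 = (2*31*7)*122810 = 434*122810 = 53299540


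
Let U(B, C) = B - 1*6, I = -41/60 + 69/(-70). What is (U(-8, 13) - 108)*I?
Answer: 42761/210 ≈ 203.62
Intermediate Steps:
I = -701/420 (I = -41*1/60 + 69*(-1/70) = -41/60 - 69/70 = -701/420 ≈ -1.6690)
U(B, C) = -6 + B (U(B, C) = B - 6 = -6 + B)
(U(-8, 13) - 108)*I = ((-6 - 8) - 108)*(-701/420) = (-14 - 108)*(-701/420) = -122*(-701/420) = 42761/210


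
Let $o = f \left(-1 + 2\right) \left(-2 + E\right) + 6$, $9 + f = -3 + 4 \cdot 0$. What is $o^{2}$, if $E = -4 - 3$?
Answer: $12996$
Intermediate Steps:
$E = -7$
$f = -12$ ($f = -9 + \left(-3 + 4 \cdot 0\right) = -9 + \left(-3 + 0\right) = -9 - 3 = -12$)
$o = 114$ ($o = - 12 \left(-1 + 2\right) \left(-2 - 7\right) + 6 = - 12 \cdot 1 \left(-9\right) + 6 = \left(-12\right) \left(-9\right) + 6 = 108 + 6 = 114$)
$o^{2} = 114^{2} = 12996$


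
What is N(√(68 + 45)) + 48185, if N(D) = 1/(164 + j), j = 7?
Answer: 8239636/171 ≈ 48185.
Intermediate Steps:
N(D) = 1/171 (N(D) = 1/(164 + 7) = 1/171)
N(√(68 + 45)) + 48185 = 1/171 + 48185 = 8239636/171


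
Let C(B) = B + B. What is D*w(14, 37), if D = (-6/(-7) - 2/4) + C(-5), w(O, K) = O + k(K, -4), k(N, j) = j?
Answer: -675/7 ≈ -96.429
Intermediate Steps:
C(B) = 2*B
w(O, K) = -4 + O (w(O, K) = O - 4 = -4 + O)
D = -135/14 (D = (-6/(-7) - 2/4) + 2*(-5) = (-6*(-⅐) - 2*¼) - 10 = (6/7 - ½) - 10 = 5/14 - 10 = -135/14 ≈ -9.6429)
D*w(14, 37) = -135*(-4 + 14)/14 = -135/14*10 = -675/7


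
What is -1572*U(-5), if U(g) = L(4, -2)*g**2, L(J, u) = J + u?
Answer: -78600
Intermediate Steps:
U(g) = 2*g**2 (U(g) = (4 - 2)*g**2 = 2*g**2)
-1572*U(-5) = -3144*(-5)**2 = -3144*25 = -1572*50 = -78600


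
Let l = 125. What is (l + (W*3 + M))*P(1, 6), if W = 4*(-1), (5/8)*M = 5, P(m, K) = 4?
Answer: 484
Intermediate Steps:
M = 8 (M = (8/5)*5 = 8)
W = -4
(l + (W*3 + M))*P(1, 6) = (125 + (-4*3 + 8))*4 = (125 + (-12 + 8))*4 = (125 - 4)*4 = 121*4 = 484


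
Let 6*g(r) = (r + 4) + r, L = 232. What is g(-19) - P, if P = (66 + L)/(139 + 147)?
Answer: -2878/429 ≈ -6.7086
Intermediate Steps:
P = 149/143 (P = (66 + 232)/(139 + 147) = 298/286 = 298*(1/286) = 149/143 ≈ 1.0420)
g(r) = 2/3 + r/3 (g(r) = ((r + 4) + r)/6 = ((4 + r) + r)/6 = (4 + 2*r)/6 = 2/3 + r/3)
g(-19) - P = (2/3 + (1/3)*(-19)) - 1*149/143 = (2/3 - 19/3) - 149/143 = -17/3 - 149/143 = -2878/429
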